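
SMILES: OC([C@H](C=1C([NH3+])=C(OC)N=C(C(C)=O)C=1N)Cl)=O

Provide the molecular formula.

C10H13ClN3O4+

Heavy atoms from the SMILES: 10 C, 1 Cl, 3 N, 4 O.
Implicit hydrogens by atom environment:
  5 × C (aromatic): no H
  3 × O: no H
  2 × C: 3 H each → 6
  2 × C: no H
  1 × C: 1 H
  1 × Cl: no H
  1 × N (charge +1): 3 H
  1 × N: 2 H
  1 × N (aromatic): no H
  1 × O: 1 H
  Total hydrogens = 13.
Net charge +1.
Molecular formula: C10H13ClN3O4+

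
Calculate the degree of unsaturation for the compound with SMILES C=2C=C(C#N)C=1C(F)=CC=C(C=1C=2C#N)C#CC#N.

Molecular formula from the SMILES: C15H4FN3.
DoU = (2C + 2 + N − H − X)/2 = (2·15 + 2 + 3 − 4 − 1)/2 = 30/2 = 15.
(Structurally: 2 ring(s) + 13 π bond(s) = 15.)

15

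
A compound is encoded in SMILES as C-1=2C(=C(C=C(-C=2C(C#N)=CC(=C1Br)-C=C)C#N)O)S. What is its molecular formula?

C14H7BrN2OS

Heavy atoms from the SMILES: 1 Br, 14 C, 2 N, 1 O, 1 S.
Implicit hydrogens by atom environment:
  8 × C (aromatic): no H
  2 × C (aromatic): 1 H each → 2
  2 × C: no H
  2 × N: no H
  1 × Br: no H
  1 × C: 2 H
  1 × C: 1 H
  1 × O: 1 H
  1 × S: 1 H
  Total hydrogens = 7.
Molecular formula: C14H7BrN2OS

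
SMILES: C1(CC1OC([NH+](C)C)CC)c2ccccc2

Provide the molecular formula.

C14H22NO+

Heavy atoms from the SMILES: 14 C, 1 N, 1 O.
Implicit hydrogens by atom environment:
  5 × C (aromatic): 1 H each → 5
  3 × C: 3 H each → 9
  3 × C: 1 H each → 3
  2 × C: 2 H each → 4
  1 × C (aromatic): no H
  1 × N (charge +1): 1 H
  1 × O: no H
  Total hydrogens = 22.
Net charge +1.
Molecular formula: C14H22NO+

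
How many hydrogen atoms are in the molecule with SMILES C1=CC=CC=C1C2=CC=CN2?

9

Hydrogens are implicit in SMILES; fill each atom to its normal valence:
  8 × C (aromatic): 1 H each → 8
  2 × C (aromatic): no H
  1 × N (aromatic): 1 H
  Total hydrogens = 9.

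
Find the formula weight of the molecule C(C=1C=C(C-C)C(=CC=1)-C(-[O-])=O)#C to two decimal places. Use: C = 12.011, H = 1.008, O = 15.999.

Molecular formula: C11H9O2-.
M = 11×12.011 + 9×1.008 + 2×15.999 = 173.19 g/mol.

173.19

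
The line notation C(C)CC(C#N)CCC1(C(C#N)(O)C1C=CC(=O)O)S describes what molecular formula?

Heavy atoms from the SMILES: 14 C, 2 N, 3 O, 1 S.
Implicit hydrogens by atom environment:
  5 × C: no H
  4 × C: 2 H each → 8
  4 × C: 1 H each → 4
  2 × N: no H
  2 × O: 1 H each → 2
  1 × C: 3 H
  1 × O: no H
  1 × S: 1 H
  Total hydrogens = 18.
Molecular formula: C14H18N2O3S

C14H18N2O3S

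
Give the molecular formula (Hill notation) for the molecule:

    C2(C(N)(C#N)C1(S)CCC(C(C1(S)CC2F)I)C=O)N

Heavy atoms from the SMILES: 12 C, 1 F, 1 I, 3 N, 1 O, 2 S.
Implicit hydrogens by atom environment:
  5 × C: 1 H each → 5
  4 × C: no H
  3 × C: 2 H each → 6
  2 × N: 2 H each → 4
  2 × S: 1 H each → 2
  1 × F: no H
  1 × I: no H
  1 × N: no H
  1 × O: no H
  Total hydrogens = 17.
Molecular formula: C12H17FIN3OS2

C12H17FIN3OS2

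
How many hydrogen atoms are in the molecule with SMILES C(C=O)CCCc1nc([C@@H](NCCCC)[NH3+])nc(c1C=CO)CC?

31

Hydrogens are implicit in SMILES; fill each atom to its normal valence:
  8 × C: 2 H each → 16
  4 × C: 1 H each → 4
  4 × C (aromatic): no H
  2 × C: 3 H each → 6
  2 × N (aromatic): no H
  1 × N (charge +1): 3 H
  1 × N: 1 H
  1 × O: 1 H
  1 × O: no H
  Total hydrogens = 31.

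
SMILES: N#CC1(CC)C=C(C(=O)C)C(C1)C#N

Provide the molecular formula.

Heavy atoms from the SMILES: 11 C, 2 N, 1 O.
Implicit hydrogens by atom environment:
  5 × C: no H
  2 × C: 3 H each → 6
  2 × C: 2 H each → 4
  2 × C: 1 H each → 2
  2 × N: no H
  1 × O: no H
  Total hydrogens = 12.
Molecular formula: C11H12N2O

C11H12N2O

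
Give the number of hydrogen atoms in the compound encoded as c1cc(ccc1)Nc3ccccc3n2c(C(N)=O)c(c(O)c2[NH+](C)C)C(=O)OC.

Hydrogens are implicit in SMILES; fill each atom to its normal valence:
  9 × C (aromatic): 1 H each → 9
  7 × C (aromatic): no H
  3 × C: 3 H each → 9
  3 × O: no H
  2 × C: no H
  1 × N: 2 H
  1 × N (charge +1): 1 H
  1 × N: 1 H
  1 × N (aromatic): no H
  1 × O: 1 H
  Total hydrogens = 23.

23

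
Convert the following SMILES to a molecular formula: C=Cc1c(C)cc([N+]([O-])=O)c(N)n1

Heavy atoms from the SMILES: 8 C, 3 N, 2 O.
Implicit hydrogens by atom environment:
  4 × C (aromatic): no H
  1 × C: 3 H
  1 × C: 2 H
  1 × C (aromatic): 1 H
  1 × C: 1 H
  1 × N: 2 H
  1 × N (aromatic): no H
  1 × N (charge +1): no H
  1 × O: no H
  1 × O (charge -1): no H
  Total hydrogens = 9.
Molecular formula: C8H9N3O2

C8H9N3O2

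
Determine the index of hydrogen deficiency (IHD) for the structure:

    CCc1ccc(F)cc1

4

Molecular formula from the SMILES: C8H9F.
DoU = (2C + 2 + N − H − X)/2 = (2·8 + 2 + 0 − 9 − 1)/2 = 8/2 = 4.
(Structurally: 1 ring(s) + 3 π bond(s) = 4.)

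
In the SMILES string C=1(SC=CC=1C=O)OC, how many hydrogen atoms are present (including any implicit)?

6

Hydrogens are implicit in SMILES; fill each atom to its normal valence:
  2 × C (aromatic): 1 H each → 2
  2 × C (aromatic): no H
  2 × O: no H
  1 × C: 3 H
  1 × C: 1 H
  1 × S (aromatic): no H
  Total hydrogens = 6.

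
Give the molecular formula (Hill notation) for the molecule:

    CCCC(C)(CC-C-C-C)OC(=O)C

Heavy atoms from the SMILES: 12 C, 2 O.
Implicit hydrogens by atom environment:
  6 × C: 2 H each → 12
  4 × C: 3 H each → 12
  2 × C: no H
  2 × O: no H
  Total hydrogens = 24.
Molecular formula: C12H24O2

C12H24O2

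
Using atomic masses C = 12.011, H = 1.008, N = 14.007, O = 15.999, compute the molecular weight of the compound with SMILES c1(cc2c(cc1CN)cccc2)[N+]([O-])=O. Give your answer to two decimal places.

Molecular formula: C11H10N2O2.
M = 11×12.011 + 10×1.008 + 2×14.007 + 2×15.999 = 202.21 g/mol.

202.21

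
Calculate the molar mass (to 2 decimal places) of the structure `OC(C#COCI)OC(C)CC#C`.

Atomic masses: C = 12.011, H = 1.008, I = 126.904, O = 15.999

294.09

Molecular formula: C9H11IO3.
M = 9×12.011 + 11×1.008 + 1×126.904 + 3×15.999 = 294.09 g/mol.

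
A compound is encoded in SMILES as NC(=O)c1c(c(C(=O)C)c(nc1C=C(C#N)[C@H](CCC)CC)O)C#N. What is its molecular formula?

C18H20N4O3

Heavy atoms from the SMILES: 18 C, 4 N, 3 O.
Implicit hydrogens by atom environment:
  5 × C (aromatic): no H
  5 × C: no H
  3 × C: 3 H each → 9
  3 × C: 2 H each → 6
  2 × C: 1 H each → 2
  2 × N: no H
  2 × O: no H
  1 × N: 2 H
  1 × N (aromatic): no H
  1 × O: 1 H
  Total hydrogens = 20.
Molecular formula: C18H20N4O3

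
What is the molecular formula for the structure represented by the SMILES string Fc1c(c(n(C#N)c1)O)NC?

C6H6FN3O

Heavy atoms from the SMILES: 6 C, 1 F, 3 N, 1 O.
Implicit hydrogens by atom environment:
  3 × C (aromatic): no H
  1 × C: 3 H
  1 × C (aromatic): 1 H
  1 × C: no H
  1 × F: no H
  1 × N: 1 H
  1 × N (aromatic): no H
  1 × N: no H
  1 × O: 1 H
  Total hydrogens = 6.
Molecular formula: C6H6FN3O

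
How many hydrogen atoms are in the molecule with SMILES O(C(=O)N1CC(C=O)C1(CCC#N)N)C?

Hydrogens are implicit in SMILES; fill each atom to its normal valence:
  3 × C: 2 H each → 6
  3 × C: no H
  3 × O: no H
  2 × C: 1 H each → 2
  2 × N: no H
  1 × C: 3 H
  1 × N: 2 H
  Total hydrogens = 13.

13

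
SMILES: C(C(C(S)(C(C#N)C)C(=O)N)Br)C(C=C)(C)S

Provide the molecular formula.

C11H17BrN2OS2

Heavy atoms from the SMILES: 1 Br, 11 C, 2 N, 1 O, 2 S.
Implicit hydrogens by atom environment:
  4 × C: no H
  3 × C: 1 H each → 3
  2 × C: 3 H each → 6
  2 × C: 2 H each → 4
  2 × S: 1 H each → 2
  1 × Br: no H
  1 × N: 2 H
  1 × N: no H
  1 × O: no H
  Total hydrogens = 17.
Molecular formula: C11H17BrN2OS2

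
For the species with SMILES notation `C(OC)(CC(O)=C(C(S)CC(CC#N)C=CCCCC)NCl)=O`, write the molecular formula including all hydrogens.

Heavy atoms from the SMILES: 16 C, 1 Cl, 2 N, 3 O, 1 S.
Implicit hydrogens by atom environment:
  6 × C: 2 H each → 12
  4 × C: 1 H each → 4
  4 × C: no H
  2 × C: 3 H each → 6
  2 × O: no H
  1 × Cl: no H
  1 × N: 1 H
  1 × N: no H
  1 × O: 1 H
  1 × S: 1 H
  Total hydrogens = 25.
Molecular formula: C16H25ClN2O3S

C16H25ClN2O3S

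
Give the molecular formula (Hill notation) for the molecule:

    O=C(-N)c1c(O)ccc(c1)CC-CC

Heavy atoms from the SMILES: 11 C, 1 N, 2 O.
Implicit hydrogens by atom environment:
  3 × C: 2 H each → 6
  3 × C (aromatic): 1 H each → 3
  3 × C (aromatic): no H
  1 × C: 3 H
  1 × C: no H
  1 × N: 2 H
  1 × O: 1 H
  1 × O: no H
  Total hydrogens = 15.
Molecular formula: C11H15NO2

C11H15NO2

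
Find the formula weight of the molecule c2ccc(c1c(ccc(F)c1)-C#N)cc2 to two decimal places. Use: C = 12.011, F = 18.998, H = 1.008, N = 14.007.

197.21

Molecular formula: C13H8FN.
M = 13×12.011 + 1×18.998 + 8×1.008 + 1×14.007 = 197.21 g/mol.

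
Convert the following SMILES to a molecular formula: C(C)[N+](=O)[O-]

C2H5NO2

Heavy atoms from the SMILES: 2 C, 1 N, 2 O.
Implicit hydrogens by atom environment:
  1 × C: 3 H
  1 × C: 2 H
  1 × N (charge +1): no H
  1 × O: no H
  1 × O (charge -1): no H
  Total hydrogens = 5.
Molecular formula: C2H5NO2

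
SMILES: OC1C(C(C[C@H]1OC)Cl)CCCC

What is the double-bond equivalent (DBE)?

1

Molecular formula from the SMILES: C10H19ClO2.
DoU = (2C + 2 + N − H − X)/2 = (2·10 + 2 + 0 − 19 − 1)/2 = 2/2 = 1.
(Structurally: 1 ring(s) + 0 π bond(s) = 1.)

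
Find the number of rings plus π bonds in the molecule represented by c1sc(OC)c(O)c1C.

Molecular formula from the SMILES: C6H8O2S.
DoU = (2C + 2 + N − H − X)/2 = (2·6 + 2 + 0 − 8 − 0)/2 = 6/2 = 3.
(Structurally: 1 ring(s) + 2 π bond(s) = 3.)

3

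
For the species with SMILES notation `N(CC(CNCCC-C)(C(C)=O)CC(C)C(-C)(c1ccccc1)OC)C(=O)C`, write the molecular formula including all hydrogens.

Heavy atoms from the SMILES: 23 C, 2 N, 3 O.
Implicit hydrogens by atom environment:
  6 × C: 3 H each → 18
  6 × C: 2 H each → 12
  5 × C (aromatic): 1 H each → 5
  4 × C: no H
  3 × O: no H
  2 × N: 1 H each → 2
  1 × C: 1 H
  1 × C (aromatic): no H
  Total hydrogens = 38.
Molecular formula: C23H38N2O3

C23H38N2O3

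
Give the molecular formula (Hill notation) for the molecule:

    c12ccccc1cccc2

C10H8

Heavy atoms from the SMILES: 10 C.
Implicit hydrogens by atom environment:
  8 × C (aromatic): 1 H each → 8
  2 × C (aromatic): no H
  Total hydrogens = 8.
Molecular formula: C10H8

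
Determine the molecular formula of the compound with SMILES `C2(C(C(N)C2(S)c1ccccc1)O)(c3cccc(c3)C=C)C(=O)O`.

Heavy atoms from the SMILES: 19 C, 1 N, 3 O, 1 S.
Implicit hydrogens by atom environment:
  9 × C (aromatic): 1 H each → 9
  3 × C: 1 H each → 3
  3 × C: no H
  3 × C (aromatic): no H
  2 × O: 1 H each → 2
  1 × C: 2 H
  1 × N: 2 H
  1 × O: no H
  1 × S: 1 H
  Total hydrogens = 19.
Molecular formula: C19H19NO3S

C19H19NO3S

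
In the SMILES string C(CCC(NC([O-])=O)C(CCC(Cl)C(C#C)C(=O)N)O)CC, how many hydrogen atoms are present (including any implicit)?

Hydrogens are implicit in SMILES; fill each atom to its normal valence:
  6 × C: 2 H each → 12
  5 × C: 1 H each → 5
  3 × C: no H
  2 × O: no H
  1 × C: 3 H
  1 × Cl: no H
  1 × N: 2 H
  1 × N: 1 H
  1 × O: 1 H
  1 × O (charge -1): no H
  Total hydrogens = 24.

24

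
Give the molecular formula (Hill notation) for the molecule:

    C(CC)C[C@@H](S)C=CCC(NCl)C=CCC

Heavy atoms from the SMILES: 13 C, 1 Cl, 1 N, 1 S.
Implicit hydrogens by atom environment:
  6 × C: 1 H each → 6
  5 × C: 2 H each → 10
  2 × C: 3 H each → 6
  1 × Cl: no H
  1 × N: 1 H
  1 × S: 1 H
  Total hydrogens = 24.
Molecular formula: C13H24ClNS

C13H24ClNS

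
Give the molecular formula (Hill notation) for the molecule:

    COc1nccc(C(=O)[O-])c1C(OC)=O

Heavy atoms from the SMILES: 9 C, 1 N, 5 O.
Implicit hydrogens by atom environment:
  4 × O: no H
  3 × C (aromatic): no H
  2 × C: 3 H each → 6
  2 × C (aromatic): 1 H each → 2
  2 × C: no H
  1 × N (aromatic): no H
  1 × O (charge -1): no H
  Total hydrogens = 8.
Net charge -1.
Molecular formula: C9H8NO5-

C9H8NO5-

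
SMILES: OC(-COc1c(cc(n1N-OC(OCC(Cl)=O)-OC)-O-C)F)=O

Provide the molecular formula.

Heavy atoms from the SMILES: 11 C, 1 Cl, 1 F, 2 N, 8 O.
Implicit hydrogens by atom environment:
  7 × O: no H
  3 × C (aromatic): no H
  2 × C: 3 H each → 6
  2 × C: 2 H each → 4
  2 × C: no H
  1 × C (aromatic): 1 H
  1 × C: 1 H
  1 × Cl: no H
  1 × F: no H
  1 × N: 1 H
  1 × N (aromatic): no H
  1 × O: 1 H
  Total hydrogens = 14.
Molecular formula: C11H14ClFN2O8

C11H14ClFN2O8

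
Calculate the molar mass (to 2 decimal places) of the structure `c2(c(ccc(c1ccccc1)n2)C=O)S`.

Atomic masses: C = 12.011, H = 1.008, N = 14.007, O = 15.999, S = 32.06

Molecular formula: C12H9NOS.
M = 12×12.011 + 9×1.008 + 1×14.007 + 1×15.999 + 1×32.06 = 215.27 g/mol.

215.27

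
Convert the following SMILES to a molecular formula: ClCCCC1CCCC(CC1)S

Heavy atoms from the SMILES: 10 C, 1 Cl, 1 S.
Implicit hydrogens by atom environment:
  8 × C: 2 H each → 16
  2 × C: 1 H each → 2
  1 × Cl: no H
  1 × S: 1 H
  Total hydrogens = 19.
Molecular formula: C10H19ClS

C10H19ClS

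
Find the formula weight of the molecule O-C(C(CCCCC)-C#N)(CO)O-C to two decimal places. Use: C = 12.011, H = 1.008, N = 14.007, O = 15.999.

Molecular formula: C10H19NO3.
M = 10×12.011 + 19×1.008 + 1×14.007 + 3×15.999 = 201.27 g/mol.

201.27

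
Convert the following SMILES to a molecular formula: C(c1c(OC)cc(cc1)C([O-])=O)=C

C10H9O3-

Heavy atoms from the SMILES: 10 C, 3 O.
Implicit hydrogens by atom environment:
  3 × C (aromatic): 1 H each → 3
  3 × C (aromatic): no H
  2 × O: no H
  1 × C: 3 H
  1 × C: 2 H
  1 × C: 1 H
  1 × C: no H
  1 × O (charge -1): no H
  Total hydrogens = 9.
Net charge -1.
Molecular formula: C10H9O3-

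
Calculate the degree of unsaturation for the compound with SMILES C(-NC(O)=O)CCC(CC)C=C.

Molecular formula from the SMILES: C9H17NO2.
DoU = (2C + 2 + N − H − X)/2 = (2·9 + 2 + 1 − 17 − 0)/2 = 4/2 = 2.
(Structurally: 0 ring(s) + 2 π bond(s) = 2.)

2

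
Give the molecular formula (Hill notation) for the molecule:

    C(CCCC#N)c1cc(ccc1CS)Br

Heavy atoms from the SMILES: 1 Br, 12 C, 1 N, 1 S.
Implicit hydrogens by atom environment:
  5 × C: 2 H each → 10
  3 × C (aromatic): 1 H each → 3
  3 × C (aromatic): no H
  1 × Br: no H
  1 × C: no H
  1 × N: no H
  1 × S: 1 H
  Total hydrogens = 14.
Molecular formula: C12H14BrNS

C12H14BrNS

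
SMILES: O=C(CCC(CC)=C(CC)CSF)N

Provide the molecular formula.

C10H18FNOS

Heavy atoms from the SMILES: 10 C, 1 F, 1 N, 1 O, 1 S.
Implicit hydrogens by atom environment:
  5 × C: 2 H each → 10
  3 × C: no H
  2 × C: 3 H each → 6
  1 × F: no H
  1 × N: 2 H
  1 × O: no H
  1 × S: no H
  Total hydrogens = 18.
Molecular formula: C10H18FNOS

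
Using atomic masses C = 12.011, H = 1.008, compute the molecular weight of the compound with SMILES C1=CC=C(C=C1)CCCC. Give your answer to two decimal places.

134.22

Molecular formula: C10H14.
M = 10×12.011 + 14×1.008 = 134.22 g/mol.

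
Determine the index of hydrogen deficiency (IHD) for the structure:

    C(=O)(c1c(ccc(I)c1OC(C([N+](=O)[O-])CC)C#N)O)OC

Molecular formula from the SMILES: C13H13IN2O6.
DoU = (2C + 2 + N − H − X)/2 = (2·13 + 2 + 2 − 13 − 1)/2 = 16/2 = 8.
(Structurally: 1 ring(s) + 7 π bond(s) = 8.)

8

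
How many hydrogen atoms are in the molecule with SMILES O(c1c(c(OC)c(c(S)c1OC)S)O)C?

12

Hydrogens are implicit in SMILES; fill each atom to its normal valence:
  6 × C (aromatic): no H
  3 × C: 3 H each → 9
  3 × O: no H
  2 × S: 1 H each → 2
  1 × O: 1 H
  Total hydrogens = 12.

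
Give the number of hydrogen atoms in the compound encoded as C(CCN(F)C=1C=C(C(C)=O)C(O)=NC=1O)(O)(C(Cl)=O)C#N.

11

Hydrogens are implicit in SMILES; fill each atom to its normal valence:
  4 × C (aromatic): no H
  4 × C: no H
  3 × O: 1 H each → 3
  2 × C: 2 H each → 4
  2 × N: no H
  2 × O: no H
  1 × C: 3 H
  1 × C (aromatic): 1 H
  1 × Cl: no H
  1 × F: no H
  1 × N (aromatic): no H
  Total hydrogens = 11.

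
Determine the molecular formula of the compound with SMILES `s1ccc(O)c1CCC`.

C7H10OS

Heavy atoms from the SMILES: 7 C, 1 O, 1 S.
Implicit hydrogens by atom environment:
  2 × C: 2 H each → 4
  2 × C (aromatic): 1 H each → 2
  2 × C (aromatic): no H
  1 × C: 3 H
  1 × O: 1 H
  1 × S (aromatic): no H
  Total hydrogens = 10.
Molecular formula: C7H10OS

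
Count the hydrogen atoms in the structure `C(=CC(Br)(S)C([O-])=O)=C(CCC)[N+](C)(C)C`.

18

Hydrogens are implicit in SMILES; fill each atom to its normal valence:
  4 × C: 3 H each → 12
  4 × C: no H
  2 × C: 2 H each → 4
  1 × Br: no H
  1 × C: 1 H
  1 × N (charge +1): no H
  1 × O: no H
  1 × O (charge -1): no H
  1 × S: 1 H
  Total hydrogens = 18.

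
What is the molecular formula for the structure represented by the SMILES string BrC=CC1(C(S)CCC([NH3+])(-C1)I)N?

Heavy atoms from the SMILES: 1 Br, 8 C, 1 I, 2 N, 1 S.
Implicit hydrogens by atom environment:
  3 × C: 2 H each → 6
  3 × C: 1 H each → 3
  2 × C: no H
  1 × Br: no H
  1 × I: no H
  1 × N (charge +1): 3 H
  1 × N: 2 H
  1 × S: 1 H
  Total hydrogens = 15.
Net charge +1.
Molecular formula: C8H15BrIN2S+

C8H15BrIN2S+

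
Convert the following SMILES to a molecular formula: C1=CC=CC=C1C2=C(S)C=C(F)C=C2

Heavy atoms from the SMILES: 12 C, 1 F, 1 S.
Implicit hydrogens by atom environment:
  8 × C (aromatic): 1 H each → 8
  4 × C (aromatic): no H
  1 × F: no H
  1 × S: 1 H
  Total hydrogens = 9.
Molecular formula: C12H9FS

C12H9FS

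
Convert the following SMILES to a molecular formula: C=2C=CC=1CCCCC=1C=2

C10H12

Heavy atoms from the SMILES: 10 C.
Implicit hydrogens by atom environment:
  4 × C: 2 H each → 8
  4 × C (aromatic): 1 H each → 4
  2 × C (aromatic): no H
  Total hydrogens = 12.
Molecular formula: C10H12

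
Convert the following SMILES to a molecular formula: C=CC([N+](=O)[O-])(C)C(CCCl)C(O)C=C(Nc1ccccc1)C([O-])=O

Heavy atoms from the SMILES: 17 C, 1 Cl, 2 N, 5 O.
Implicit hydrogens by atom environment:
  5 × C (aromatic): 1 H each → 5
  4 × C: 1 H each → 4
  3 × C: 2 H each → 6
  3 × C: no H
  2 × O: no H
  2 × O (charge -1): no H
  1 × C: 3 H
  1 × C (aromatic): no H
  1 × Cl: no H
  1 × N: 1 H
  1 × N (charge +1): no H
  1 × O: 1 H
  Total hydrogens = 20.
Net charge -1.
Molecular formula: C17H20ClN2O5-

C17H20ClN2O5-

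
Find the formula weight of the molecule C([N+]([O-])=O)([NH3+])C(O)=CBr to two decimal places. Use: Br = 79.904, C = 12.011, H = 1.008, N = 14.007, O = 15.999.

Molecular formula: C3H6BrN2O3+.
M = 1×79.904 + 3×12.011 + 6×1.008 + 2×14.007 + 3×15.999 = 198.00 g/mol.

198.00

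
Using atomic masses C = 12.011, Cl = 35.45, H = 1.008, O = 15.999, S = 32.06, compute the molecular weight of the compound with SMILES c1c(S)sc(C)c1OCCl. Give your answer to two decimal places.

194.69

Molecular formula: C6H7ClOS2.
M = 6×12.011 + 1×35.45 + 7×1.008 + 1×15.999 + 2×32.06 = 194.69 g/mol.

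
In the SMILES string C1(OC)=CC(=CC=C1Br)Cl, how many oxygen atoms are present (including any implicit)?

1

The symbol for oxygen appears 1 time in the SMILES.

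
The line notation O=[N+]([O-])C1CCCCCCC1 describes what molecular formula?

C8H15NO2

Heavy atoms from the SMILES: 8 C, 1 N, 2 O.
Implicit hydrogens by atom environment:
  7 × C: 2 H each → 14
  1 × C: 1 H
  1 × N (charge +1): no H
  1 × O: no H
  1 × O (charge -1): no H
  Total hydrogens = 15.
Molecular formula: C8H15NO2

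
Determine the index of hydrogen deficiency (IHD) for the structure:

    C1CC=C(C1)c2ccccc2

Molecular formula from the SMILES: C11H12.
DoU = (2C + 2 + N − H − X)/2 = (2·11 + 2 + 0 − 12 − 0)/2 = 12/2 = 6.
(Structurally: 2 ring(s) + 4 π bond(s) = 6.)

6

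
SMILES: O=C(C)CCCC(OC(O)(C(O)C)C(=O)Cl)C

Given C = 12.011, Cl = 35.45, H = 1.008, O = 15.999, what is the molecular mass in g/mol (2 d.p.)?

Molecular formula: C11H19ClO5.
M = 11×12.011 + 1×35.45 + 19×1.008 + 5×15.999 = 266.72 g/mol.

266.72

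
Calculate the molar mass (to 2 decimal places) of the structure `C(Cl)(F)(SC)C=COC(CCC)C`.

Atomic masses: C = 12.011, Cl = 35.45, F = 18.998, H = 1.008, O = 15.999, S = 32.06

226.73

Molecular formula: C9H16ClFOS.
M = 9×12.011 + 1×35.45 + 1×18.998 + 16×1.008 + 1×15.999 + 1×32.06 = 226.73 g/mol.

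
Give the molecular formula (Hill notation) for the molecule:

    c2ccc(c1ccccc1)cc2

Heavy atoms from the SMILES: 12 C.
Implicit hydrogens by atom environment:
  10 × C (aromatic): 1 H each → 10
  2 × C (aromatic): no H
  Total hydrogens = 10.
Molecular formula: C12H10

C12H10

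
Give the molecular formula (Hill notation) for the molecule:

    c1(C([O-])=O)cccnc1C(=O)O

C7H4NO4-

Heavy atoms from the SMILES: 7 C, 1 N, 4 O.
Implicit hydrogens by atom environment:
  3 × C (aromatic): 1 H each → 3
  2 × C (aromatic): no H
  2 × C: no H
  2 × O: no H
  1 × N (aromatic): no H
  1 × O: 1 H
  1 × O (charge -1): no H
  Total hydrogens = 4.
Net charge -1.
Molecular formula: C7H4NO4-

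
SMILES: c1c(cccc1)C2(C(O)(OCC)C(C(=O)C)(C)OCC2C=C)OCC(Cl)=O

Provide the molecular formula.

Heavy atoms from the SMILES: 20 C, 1 Cl, 6 O.
Implicit hydrogens by atom environment:
  5 × C (aromatic): 1 H each → 5
  5 × C: no H
  5 × O: no H
  4 × C: 2 H each → 8
  3 × C: 3 H each → 9
  2 × C: 1 H each → 2
  1 × C (aromatic): no H
  1 × Cl: no H
  1 × O: 1 H
  Total hydrogens = 25.
Molecular formula: C20H25ClO6

C20H25ClO6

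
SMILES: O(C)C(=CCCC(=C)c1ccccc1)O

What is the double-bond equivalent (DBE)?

6

Molecular formula from the SMILES: C13H16O2.
DoU = (2C + 2 + N − H − X)/2 = (2·13 + 2 + 0 − 16 − 0)/2 = 12/2 = 6.
(Structurally: 1 ring(s) + 5 π bond(s) = 6.)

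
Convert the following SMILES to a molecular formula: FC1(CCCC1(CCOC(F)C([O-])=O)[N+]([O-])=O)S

C9H12F2NO5S-

Heavy atoms from the SMILES: 9 C, 2 F, 1 N, 5 O, 1 S.
Implicit hydrogens by atom environment:
  5 × C: 2 H each → 10
  3 × C: no H
  3 × O: no H
  2 × F: no H
  2 × O (charge -1): no H
  1 × C: 1 H
  1 × N (charge +1): no H
  1 × S: 1 H
  Total hydrogens = 12.
Net charge -1.
Molecular formula: C9H12F2NO5S-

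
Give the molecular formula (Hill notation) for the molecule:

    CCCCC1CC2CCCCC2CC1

Heavy atoms from the SMILES: 14 C.
Implicit hydrogens by atom environment:
  10 × C: 2 H each → 20
  3 × C: 1 H each → 3
  1 × C: 3 H
  Total hydrogens = 26.
Molecular formula: C14H26

C14H26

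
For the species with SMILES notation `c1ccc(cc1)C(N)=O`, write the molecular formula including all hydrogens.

C7H7NO

Heavy atoms from the SMILES: 7 C, 1 N, 1 O.
Implicit hydrogens by atom environment:
  5 × C (aromatic): 1 H each → 5
  1 × C (aromatic): no H
  1 × C: no H
  1 × N: 2 H
  1 × O: no H
  Total hydrogens = 7.
Molecular formula: C7H7NO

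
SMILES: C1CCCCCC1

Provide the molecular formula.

Heavy atoms from the SMILES: 7 C.
Implicit hydrogens by atom environment:
  7 × C: 2 H each → 14
  Total hydrogens = 14.
Molecular formula: C7H14

C7H14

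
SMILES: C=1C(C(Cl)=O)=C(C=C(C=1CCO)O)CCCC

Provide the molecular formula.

C13H17ClO3

Heavy atoms from the SMILES: 13 C, 1 Cl, 3 O.
Implicit hydrogens by atom environment:
  5 × C: 2 H each → 10
  4 × C (aromatic): no H
  2 × C (aromatic): 1 H each → 2
  2 × O: 1 H each → 2
  1 × C: 3 H
  1 × C: no H
  1 × Cl: no H
  1 × O: no H
  Total hydrogens = 17.
Molecular formula: C13H17ClO3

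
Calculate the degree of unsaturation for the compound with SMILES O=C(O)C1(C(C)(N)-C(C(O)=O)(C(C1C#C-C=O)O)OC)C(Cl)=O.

Molecular formula from the SMILES: C13H14ClNO8.
DoU = (2C + 2 + N − H − X)/2 = (2·13 + 2 + 1 − 14 − 1)/2 = 14/2 = 7.
(Structurally: 1 ring(s) + 6 π bond(s) = 7.)

7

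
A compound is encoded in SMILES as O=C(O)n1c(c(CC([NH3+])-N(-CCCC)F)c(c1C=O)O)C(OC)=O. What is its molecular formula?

Heavy atoms from the SMILES: 14 C, 1 F, 3 N, 6 O.
Implicit hydrogens by atom environment:
  4 × C: 2 H each → 8
  4 × C (aromatic): no H
  4 × O: no H
  2 × C: 3 H each → 6
  2 × C: 1 H each → 2
  2 × C: no H
  2 × O: 1 H each → 2
  1 × F: no H
  1 × N (charge +1): 3 H
  1 × N (aromatic): no H
  1 × N: no H
  Total hydrogens = 21.
Net charge +1.
Molecular formula: C14H21FN3O6+

C14H21FN3O6+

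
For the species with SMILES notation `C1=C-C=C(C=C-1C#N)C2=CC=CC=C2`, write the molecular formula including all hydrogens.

C13H9N

Heavy atoms from the SMILES: 13 C, 1 N.
Implicit hydrogens by atom environment:
  9 × C (aromatic): 1 H each → 9
  3 × C (aromatic): no H
  1 × C: no H
  1 × N: no H
  Total hydrogens = 9.
Molecular formula: C13H9N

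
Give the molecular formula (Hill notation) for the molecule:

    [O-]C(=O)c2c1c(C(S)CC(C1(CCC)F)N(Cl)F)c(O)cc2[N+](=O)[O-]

C14H14ClF2N2O5S-

Heavy atoms from the SMILES: 14 C, 1 Cl, 2 F, 2 N, 5 O, 1 S.
Implicit hydrogens by atom environment:
  5 × C (aromatic): no H
  3 × C: 2 H each → 6
  2 × C: 1 H each → 2
  2 × C: no H
  2 × F: no H
  2 × O: no H
  2 × O (charge -1): no H
  1 × C: 3 H
  1 × C (aromatic): 1 H
  1 × Cl: no H
  1 × N: no H
  1 × N (charge +1): no H
  1 × O: 1 H
  1 × S: 1 H
  Total hydrogens = 14.
Net charge -1.
Molecular formula: C14H14ClF2N2O5S-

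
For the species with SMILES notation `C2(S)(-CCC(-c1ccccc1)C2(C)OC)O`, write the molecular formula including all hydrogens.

C13H18O2S

Heavy atoms from the SMILES: 13 C, 2 O, 1 S.
Implicit hydrogens by atom environment:
  5 × C (aromatic): 1 H each → 5
  2 × C: 3 H each → 6
  2 × C: 2 H each → 4
  2 × C: no H
  1 × C: 1 H
  1 × C (aromatic): no H
  1 × O: 1 H
  1 × O: no H
  1 × S: 1 H
  Total hydrogens = 18.
Molecular formula: C13H18O2S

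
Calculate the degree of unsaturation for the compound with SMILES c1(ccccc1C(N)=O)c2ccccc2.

Molecular formula from the SMILES: C13H11NO.
DoU = (2C + 2 + N − H − X)/2 = (2·13 + 2 + 1 − 11 − 0)/2 = 18/2 = 9.
(Structurally: 2 ring(s) + 7 π bond(s) = 9.)

9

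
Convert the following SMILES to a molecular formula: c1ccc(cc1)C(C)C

C9H12

Heavy atoms from the SMILES: 9 C.
Implicit hydrogens by atom environment:
  5 × C (aromatic): 1 H each → 5
  2 × C: 3 H each → 6
  1 × C: 1 H
  1 × C (aromatic): no H
  Total hydrogens = 12.
Molecular formula: C9H12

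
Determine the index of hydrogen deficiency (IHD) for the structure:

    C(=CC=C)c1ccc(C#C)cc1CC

Molecular formula from the SMILES: C14H14.
DoU = (2C + 2 + N − H − X)/2 = (2·14 + 2 + 0 − 14 − 0)/2 = 16/2 = 8.
(Structurally: 1 ring(s) + 7 π bond(s) = 8.)

8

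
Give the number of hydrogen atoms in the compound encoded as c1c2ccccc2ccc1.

8

Hydrogens are implicit in SMILES; fill each atom to its normal valence:
  8 × C (aromatic): 1 H each → 8
  2 × C (aromatic): no H
  Total hydrogens = 8.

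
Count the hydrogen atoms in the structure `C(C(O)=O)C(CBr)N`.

Hydrogens are implicit in SMILES; fill each atom to its normal valence:
  2 × C: 2 H each → 4
  1 × Br: no H
  1 × C: 1 H
  1 × C: no H
  1 × N: 2 H
  1 × O: 1 H
  1 × O: no H
  Total hydrogens = 8.

8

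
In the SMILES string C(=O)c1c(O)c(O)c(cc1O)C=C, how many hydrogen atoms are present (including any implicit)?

8

Hydrogens are implicit in SMILES; fill each atom to its normal valence:
  5 × C (aromatic): no H
  3 × O: 1 H each → 3
  2 × C: 1 H each → 2
  1 × C: 2 H
  1 × C (aromatic): 1 H
  1 × O: no H
  Total hydrogens = 8.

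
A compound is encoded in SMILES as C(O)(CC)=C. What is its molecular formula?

Heavy atoms from the SMILES: 4 C, 1 O.
Implicit hydrogens by atom environment:
  2 × C: 2 H each → 4
  1 × C: 3 H
  1 × C: no H
  1 × O: 1 H
  Total hydrogens = 8.
Molecular formula: C4H8O

C4H8O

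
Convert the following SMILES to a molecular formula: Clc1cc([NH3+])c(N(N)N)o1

C4H8ClN4O+

Heavy atoms from the SMILES: 4 C, 1 Cl, 4 N, 1 O.
Implicit hydrogens by atom environment:
  3 × C (aromatic): no H
  2 × N: 2 H each → 4
  1 × C (aromatic): 1 H
  1 × Cl: no H
  1 × N (charge +1): 3 H
  1 × N: no H
  1 × O (aromatic): no H
  Total hydrogens = 8.
Net charge +1.
Molecular formula: C4H8ClN4O+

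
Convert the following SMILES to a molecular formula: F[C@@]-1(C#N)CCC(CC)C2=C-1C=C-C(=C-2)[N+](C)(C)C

C16H22FN2+

Heavy atoms from the SMILES: 16 C, 1 F, 2 N.
Implicit hydrogens by atom environment:
  4 × C: 3 H each → 12
  3 × C: 2 H each → 6
  3 × C (aromatic): 1 H each → 3
  3 × C (aromatic): no H
  2 × C: no H
  1 × C: 1 H
  1 × F: no H
  1 × N: no H
  1 × N (charge +1): no H
  Total hydrogens = 22.
Net charge +1.
Molecular formula: C16H22FN2+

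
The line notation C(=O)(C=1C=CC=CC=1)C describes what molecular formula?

Heavy atoms from the SMILES: 8 C, 1 O.
Implicit hydrogens by atom environment:
  5 × C (aromatic): 1 H each → 5
  1 × C: 3 H
  1 × C (aromatic): no H
  1 × C: no H
  1 × O: no H
  Total hydrogens = 8.
Molecular formula: C8H8O

C8H8O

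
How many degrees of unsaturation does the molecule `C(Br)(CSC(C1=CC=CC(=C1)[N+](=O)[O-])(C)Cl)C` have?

5

Molecular formula from the SMILES: C11H13BrClNO2S.
DoU = (2C + 2 + N − H − X)/2 = (2·11 + 2 + 1 − 13 − 2)/2 = 10/2 = 5.
(Structurally: 1 ring(s) + 4 π bond(s) = 5.)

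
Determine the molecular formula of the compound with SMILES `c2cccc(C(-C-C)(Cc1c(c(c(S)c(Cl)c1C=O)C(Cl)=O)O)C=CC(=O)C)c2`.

Heavy atoms from the SMILES: 22 C, 2 Cl, 4 O, 1 S.
Implicit hydrogens by atom environment:
  7 × C (aromatic): no H
  5 × C (aromatic): 1 H each → 5
  3 × C: 1 H each → 3
  3 × C: no H
  3 × O: no H
  2 × C: 3 H each → 6
  2 × C: 2 H each → 4
  2 × Cl: no H
  1 × O: 1 H
  1 × S: 1 H
  Total hydrogens = 20.
Molecular formula: C22H20Cl2O4S

C22H20Cl2O4S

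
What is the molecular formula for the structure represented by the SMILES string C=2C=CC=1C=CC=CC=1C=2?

C10H8

Heavy atoms from the SMILES: 10 C.
Implicit hydrogens by atom environment:
  8 × C (aromatic): 1 H each → 8
  2 × C (aromatic): no H
  Total hydrogens = 8.
Molecular formula: C10H8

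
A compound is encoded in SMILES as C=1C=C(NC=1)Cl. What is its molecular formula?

C4H4ClN

Heavy atoms from the SMILES: 4 C, 1 Cl, 1 N.
Implicit hydrogens by atom environment:
  3 × C (aromatic): 1 H each → 3
  1 × C (aromatic): no H
  1 × Cl: no H
  1 × N (aromatic): 1 H
  Total hydrogens = 4.
Molecular formula: C4H4ClN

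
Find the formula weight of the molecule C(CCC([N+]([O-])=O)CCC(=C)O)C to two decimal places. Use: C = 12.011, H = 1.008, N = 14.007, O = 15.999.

187.24

Molecular formula: C9H17NO3.
M = 9×12.011 + 17×1.008 + 1×14.007 + 3×15.999 = 187.24 g/mol.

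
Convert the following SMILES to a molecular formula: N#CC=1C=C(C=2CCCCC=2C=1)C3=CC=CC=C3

C17H15N

Heavy atoms from the SMILES: 17 C, 1 N.
Implicit hydrogens by atom environment:
  7 × C (aromatic): 1 H each → 7
  5 × C (aromatic): no H
  4 × C: 2 H each → 8
  1 × C: no H
  1 × N: no H
  Total hydrogens = 15.
Molecular formula: C17H15N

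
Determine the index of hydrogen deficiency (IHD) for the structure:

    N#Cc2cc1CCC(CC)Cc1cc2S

Molecular formula from the SMILES: C13H15NS.
DoU = (2C + 2 + N − H − X)/2 = (2·13 + 2 + 1 − 15 − 0)/2 = 14/2 = 7.
(Structurally: 2 ring(s) + 5 π bond(s) = 7.)

7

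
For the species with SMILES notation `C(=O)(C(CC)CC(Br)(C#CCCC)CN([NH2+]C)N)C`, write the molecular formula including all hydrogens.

Heavy atoms from the SMILES: 1 Br, 14 C, 3 N, 1 O.
Implicit hydrogens by atom environment:
  5 × C: 2 H each → 10
  4 × C: 3 H each → 12
  4 × C: no H
  1 × Br: no H
  1 × C: 1 H
  1 × N: 2 H
  1 × N (charge +1): 2 H
  1 × N: no H
  1 × O: no H
  Total hydrogens = 27.
Net charge +1.
Molecular formula: C14H27BrN3O+

C14H27BrN3O+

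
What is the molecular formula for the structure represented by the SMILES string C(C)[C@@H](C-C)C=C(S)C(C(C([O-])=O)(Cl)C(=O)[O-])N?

Heavy atoms from the SMILES: 11 C, 1 Cl, 1 N, 4 O, 1 S.
Implicit hydrogens by atom environment:
  4 × C: no H
  3 × C: 1 H each → 3
  2 × C: 3 H each → 6
  2 × C: 2 H each → 4
  2 × O: no H
  2 × O (charge -1): no H
  1 × Cl: no H
  1 × N: 2 H
  1 × S: 1 H
  Total hydrogens = 16.
Net charge -2.
Molecular formula: [C11H16ClNO4S]2-

[C11H16ClNO4S]2-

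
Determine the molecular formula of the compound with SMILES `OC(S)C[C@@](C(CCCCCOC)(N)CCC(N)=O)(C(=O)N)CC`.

Heavy atoms from the SMILES: 16 C, 3 N, 4 O, 1 S.
Implicit hydrogens by atom environment:
  9 × C: 2 H each → 18
  4 × C: no H
  3 × N: 2 H each → 6
  3 × O: no H
  2 × C: 3 H each → 6
  1 × C: 1 H
  1 × O: 1 H
  1 × S: 1 H
  Total hydrogens = 33.
Molecular formula: C16H33N3O4S

C16H33N3O4S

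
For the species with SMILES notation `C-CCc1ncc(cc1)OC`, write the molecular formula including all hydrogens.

Heavy atoms from the SMILES: 9 C, 1 N, 1 O.
Implicit hydrogens by atom environment:
  3 × C (aromatic): 1 H each → 3
  2 × C: 3 H each → 6
  2 × C: 2 H each → 4
  2 × C (aromatic): no H
  1 × N (aromatic): no H
  1 × O: no H
  Total hydrogens = 13.
Molecular formula: C9H13NO

C9H13NO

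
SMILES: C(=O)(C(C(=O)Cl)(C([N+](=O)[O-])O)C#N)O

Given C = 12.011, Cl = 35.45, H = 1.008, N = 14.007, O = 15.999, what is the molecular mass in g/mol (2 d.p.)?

Molecular formula: C5H3ClN2O6.
M = 5×12.011 + 1×35.45 + 3×1.008 + 2×14.007 + 6×15.999 = 222.54 g/mol.

222.54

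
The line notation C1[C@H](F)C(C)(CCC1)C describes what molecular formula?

Heavy atoms from the SMILES: 8 C, 1 F.
Implicit hydrogens by atom environment:
  4 × C: 2 H each → 8
  2 × C: 3 H each → 6
  1 × C: 1 H
  1 × C: no H
  1 × F: no H
  Total hydrogens = 15.
Molecular formula: C8H15F

C8H15F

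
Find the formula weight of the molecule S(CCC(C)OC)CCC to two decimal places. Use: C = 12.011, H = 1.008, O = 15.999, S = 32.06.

Molecular formula: C8H18OS.
M = 8×12.011 + 18×1.008 + 1×15.999 + 1×32.06 = 162.29 g/mol.

162.29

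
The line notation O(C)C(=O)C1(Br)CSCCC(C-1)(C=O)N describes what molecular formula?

C9H14BrNO3S

Heavy atoms from the SMILES: 1 Br, 9 C, 1 N, 3 O, 1 S.
Implicit hydrogens by atom environment:
  4 × C: 2 H each → 8
  3 × C: no H
  3 × O: no H
  1 × Br: no H
  1 × C: 3 H
  1 × C: 1 H
  1 × N: 2 H
  1 × S: no H
  Total hydrogens = 14.
Molecular formula: C9H14BrNO3S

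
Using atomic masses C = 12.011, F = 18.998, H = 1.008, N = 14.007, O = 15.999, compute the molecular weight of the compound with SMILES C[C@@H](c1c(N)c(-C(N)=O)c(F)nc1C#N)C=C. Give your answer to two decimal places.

Molecular formula: C11H11FN4O.
M = 11×12.011 + 1×18.998 + 11×1.008 + 4×14.007 + 1×15.999 = 234.23 g/mol.

234.23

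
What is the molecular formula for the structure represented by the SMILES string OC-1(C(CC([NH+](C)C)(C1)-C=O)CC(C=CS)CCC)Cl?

Heavy atoms from the SMILES: 15 C, 1 Cl, 1 N, 2 O, 1 S.
Implicit hydrogens by atom environment:
  5 × C: 2 H each → 10
  5 × C: 1 H each → 5
  3 × C: 3 H each → 9
  2 × C: no H
  1 × Cl: no H
  1 × N (charge +1): 1 H
  1 × O: 1 H
  1 × O: no H
  1 × S: 1 H
  Total hydrogens = 27.
Net charge +1.
Molecular formula: C15H27ClNO2S+

C15H27ClNO2S+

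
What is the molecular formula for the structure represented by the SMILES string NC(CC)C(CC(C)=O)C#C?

Heavy atoms from the SMILES: 9 C, 1 N, 1 O.
Implicit hydrogens by atom environment:
  3 × C: 1 H each → 3
  2 × C: 3 H each → 6
  2 × C: 2 H each → 4
  2 × C: no H
  1 × N: 2 H
  1 × O: no H
  Total hydrogens = 15.
Molecular formula: C9H15NO

C9H15NO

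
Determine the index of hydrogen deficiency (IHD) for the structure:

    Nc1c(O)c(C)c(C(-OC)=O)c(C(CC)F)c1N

5

Molecular formula from the SMILES: C12H17FN2O3.
DoU = (2C + 2 + N − H − X)/2 = (2·12 + 2 + 2 − 17 − 1)/2 = 10/2 = 5.
(Structurally: 1 ring(s) + 4 π bond(s) = 5.)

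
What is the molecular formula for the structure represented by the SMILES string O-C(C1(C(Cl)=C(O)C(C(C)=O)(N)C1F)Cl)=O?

Heavy atoms from the SMILES: 8 C, 2 Cl, 1 F, 1 N, 4 O.
Implicit hydrogens by atom environment:
  6 × C: no H
  2 × Cl: no H
  2 × O: 1 H each → 2
  2 × O: no H
  1 × C: 3 H
  1 × C: 1 H
  1 × F: no H
  1 × N: 2 H
  Total hydrogens = 8.
Molecular formula: C8H8Cl2FNO4

C8H8Cl2FNO4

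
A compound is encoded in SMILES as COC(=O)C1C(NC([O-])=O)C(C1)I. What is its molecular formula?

C7H9INO4-

Heavy atoms from the SMILES: 7 C, 1 I, 1 N, 4 O.
Implicit hydrogens by atom environment:
  3 × C: 1 H each → 3
  3 × O: no H
  2 × C: no H
  1 × C: 3 H
  1 × C: 2 H
  1 × I: no H
  1 × N: 1 H
  1 × O (charge -1): no H
  Total hydrogens = 9.
Net charge -1.
Molecular formula: C7H9INO4-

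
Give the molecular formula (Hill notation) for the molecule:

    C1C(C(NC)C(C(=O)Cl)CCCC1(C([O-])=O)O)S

Heavy atoms from the SMILES: 11 C, 1 Cl, 1 N, 4 O, 1 S.
Implicit hydrogens by atom environment:
  4 × C: 2 H each → 8
  3 × C: 1 H each → 3
  3 × C: no H
  2 × O: no H
  1 × C: 3 H
  1 × Cl: no H
  1 × N: 1 H
  1 × O: 1 H
  1 × O (charge -1): no H
  1 × S: 1 H
  Total hydrogens = 17.
Net charge -1.
Molecular formula: C11H17ClNO4S-

C11H17ClNO4S-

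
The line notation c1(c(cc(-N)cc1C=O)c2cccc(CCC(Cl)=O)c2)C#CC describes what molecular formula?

Heavy atoms from the SMILES: 19 C, 1 Cl, 1 N, 2 O.
Implicit hydrogens by atom environment:
  6 × C (aromatic): 1 H each → 6
  6 × C (aromatic): no H
  3 × C: no H
  2 × C: 2 H each → 4
  2 × O: no H
  1 × C: 3 H
  1 × C: 1 H
  1 × Cl: no H
  1 × N: 2 H
  Total hydrogens = 16.
Molecular formula: C19H16ClNO2

C19H16ClNO2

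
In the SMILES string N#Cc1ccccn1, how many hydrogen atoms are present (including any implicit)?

4

Hydrogens are implicit in SMILES; fill each atom to its normal valence:
  4 × C (aromatic): 1 H each → 4
  1 × C (aromatic): no H
  1 × C: no H
  1 × N (aromatic): no H
  1 × N: no H
  Total hydrogens = 4.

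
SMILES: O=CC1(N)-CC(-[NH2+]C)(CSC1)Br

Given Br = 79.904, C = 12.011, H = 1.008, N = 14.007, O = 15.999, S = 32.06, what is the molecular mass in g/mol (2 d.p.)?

254.17

Molecular formula: C7H14BrN2OS+.
M = 1×79.904 + 7×12.011 + 14×1.008 + 2×14.007 + 1×15.999 + 1×32.06 = 254.17 g/mol.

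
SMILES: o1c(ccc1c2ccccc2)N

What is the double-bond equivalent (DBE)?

7

Molecular formula from the SMILES: C10H9NO.
DoU = (2C + 2 + N − H − X)/2 = (2·10 + 2 + 1 − 9 − 0)/2 = 14/2 = 7.
(Structurally: 2 ring(s) + 5 π bond(s) = 7.)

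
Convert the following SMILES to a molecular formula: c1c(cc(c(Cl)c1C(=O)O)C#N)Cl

C8H3Cl2NO2

Heavy atoms from the SMILES: 8 C, 2 Cl, 1 N, 2 O.
Implicit hydrogens by atom environment:
  4 × C (aromatic): no H
  2 × C (aromatic): 1 H each → 2
  2 × C: no H
  2 × Cl: no H
  1 × N: no H
  1 × O: 1 H
  1 × O: no H
  Total hydrogens = 3.
Molecular formula: C8H3Cl2NO2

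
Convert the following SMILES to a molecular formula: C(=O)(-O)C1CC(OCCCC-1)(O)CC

Heavy atoms from the SMILES: 10 C, 4 O.
Implicit hydrogens by atom environment:
  6 × C: 2 H each → 12
  2 × C: no H
  2 × O: 1 H each → 2
  2 × O: no H
  1 × C: 3 H
  1 × C: 1 H
  Total hydrogens = 18.
Molecular formula: C10H18O4

C10H18O4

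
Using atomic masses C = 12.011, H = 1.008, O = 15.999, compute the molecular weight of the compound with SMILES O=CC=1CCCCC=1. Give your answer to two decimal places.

110.16

Molecular formula: C7H10O.
M = 7×12.011 + 10×1.008 + 1×15.999 = 110.16 g/mol.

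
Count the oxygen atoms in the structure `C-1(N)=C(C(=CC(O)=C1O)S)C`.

2

The symbol for oxygen appears 2 times in the SMILES.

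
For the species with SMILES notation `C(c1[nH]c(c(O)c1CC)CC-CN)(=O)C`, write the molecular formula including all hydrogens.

Heavy atoms from the SMILES: 11 C, 2 N, 2 O.
Implicit hydrogens by atom environment:
  4 × C: 2 H each → 8
  4 × C (aromatic): no H
  2 × C: 3 H each → 6
  1 × C: no H
  1 × N: 2 H
  1 × N (aromatic): 1 H
  1 × O: 1 H
  1 × O: no H
  Total hydrogens = 18.
Molecular formula: C11H18N2O2

C11H18N2O2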